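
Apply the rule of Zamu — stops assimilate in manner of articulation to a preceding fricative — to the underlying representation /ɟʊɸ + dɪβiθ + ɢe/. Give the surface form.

The rule targets /d/ (voiced alveolar stop), which sits after the trigger /ɸ/ (fricative).
Changing only its manner to fricative gives [z] — the voiced alveolar fricative.
At the second juncture, /ɢ/ likewise becomes [ʁ] adjacent to /θ/.

[ɟʊɸzɪβiθʁe]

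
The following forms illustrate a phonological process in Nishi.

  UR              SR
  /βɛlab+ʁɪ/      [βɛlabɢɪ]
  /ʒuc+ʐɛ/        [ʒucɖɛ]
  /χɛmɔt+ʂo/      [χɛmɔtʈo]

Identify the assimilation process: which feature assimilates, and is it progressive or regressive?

progressive manner assimilation

Comparing underlying and surface forms, /ʁ/ → [ɢ] is the alternation; the neighbouring /b/ is constant.
The change fricative → stop matches the manner of the preceding /b/, identifying this as manner assimilation.
Place and voice are unchanged, so the assimilation is partial, not total.
The same holds elsewhere in the data: /ʐ/ → [ɖ] after /c/ (fricative → stop, matching a stop); /ʂ/ → [ʈ] after /t/ (fricative → stop, matching a stop) — only manner changes, and always toward the preceding segment.
The trigger is the preceding segment, so the direction is progressive (perseverative).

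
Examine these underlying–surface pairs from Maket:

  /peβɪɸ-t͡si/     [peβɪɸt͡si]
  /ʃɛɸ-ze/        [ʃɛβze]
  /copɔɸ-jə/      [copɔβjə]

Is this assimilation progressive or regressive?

Underlying /ɸ/ is realised as [β] next to /z/; /z/ itself does not change.
The change voiceless → voiced matches the voicing of the following /z/, identifying this as voicing assimilation.
The same holds elsewhere in the data: /ɸ/ → [β] before /j/ (voiceless → voiced, matching voiced) — only voicing changes, and always toward the following segment.
Nothing changes in [peβɪɸt͡si]: there the adjacent consonants already agree in voicing (/ɸ/ and /t͡s/ are both voiceless), so this form is consistent with the same rule.
The trigger is the following segment, so the direction is regressive (anticipatory).

regressive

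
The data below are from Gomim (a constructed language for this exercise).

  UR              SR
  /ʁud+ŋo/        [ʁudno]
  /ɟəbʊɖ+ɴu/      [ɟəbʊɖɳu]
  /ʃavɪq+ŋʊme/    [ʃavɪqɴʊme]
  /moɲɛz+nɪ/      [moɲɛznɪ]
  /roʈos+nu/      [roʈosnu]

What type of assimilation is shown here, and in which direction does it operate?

progressive place assimilation

The segment that alternates is /ŋ/, which surfaces as [n] when adjacent to /d/.
The change velar → alveolar matches the place of the preceding /d/, identifying this as place assimilation.
Manner and voice are unchanged, so the assimilation is partial, not total.
The same holds elsewhere in the data: /ɴ/ → [ɳ] after /ɖ/ (uvular → retroflex, matching retroflex); /ŋ/ → [ɴ] after /q/ (velar → uvular, matching uvular) — only place changes, and always toward the preceding segment.
Nothing changes in [moɲɛznɪ], [roʈosnu]: there the adjacent consonants already agree in place (/n/ and /z/ are both alveolar; /n/ and /s/ are both alveolar), so these forms are consistent with the same rule.
The trigger is the preceding segment, so the direction is progressive (perseverative).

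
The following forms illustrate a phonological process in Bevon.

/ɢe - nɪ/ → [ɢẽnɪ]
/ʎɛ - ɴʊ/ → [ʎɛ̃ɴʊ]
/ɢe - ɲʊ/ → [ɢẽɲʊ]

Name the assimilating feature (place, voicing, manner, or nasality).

The vowel /e/ surfaces as nasalised [ẽ] next to the following nasal /n/ — it has acquired the [+nasal] feature of its neighbour.
Likewise in the remaining data: /ɛ/ → [ɛ̃] before /ɴ/; /e/ → [ẽ] before /ɲ/ — each time a vowel is nasalised next to a following nasal.

nasality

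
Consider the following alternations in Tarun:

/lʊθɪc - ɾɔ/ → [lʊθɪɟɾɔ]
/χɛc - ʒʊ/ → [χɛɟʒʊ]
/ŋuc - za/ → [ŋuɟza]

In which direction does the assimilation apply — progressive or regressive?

regressive

The segment that alternates is /c/, which surfaces as [ɟ] when adjacent to /ɾ/.
The change voiceless → voiced matches the voicing of the following /ɾ/, identifying this as voicing assimilation.
Checking the remaining alternations: /c/ → [ɟ] before /ʒ/ (voiceless → voiced, matching voiced); /c/ → [ɟ] before /z/ (voiceless → voiced, matching voiced) — only voicing changes, and always toward the following segment.
The trigger is the following segment, so the direction is regressive (anticipatory).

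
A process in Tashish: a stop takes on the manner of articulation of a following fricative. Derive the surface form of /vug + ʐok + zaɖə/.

[vuɣʐoxzaɖə]

/g/ is a voiced velar stop. The following trigger /ʐ/ is a fricative, so /g/ must become a fricative as well.
A voiced velar fricative is [ɣ], so the surface segment is [ɣ].
The same rule applies at the second boundary: /k/ → [x] next to /z/.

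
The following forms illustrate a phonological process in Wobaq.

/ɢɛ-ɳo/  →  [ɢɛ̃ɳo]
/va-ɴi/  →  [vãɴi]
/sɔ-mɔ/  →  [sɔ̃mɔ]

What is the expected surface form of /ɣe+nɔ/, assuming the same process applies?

[ɣẽnɔ]

The data show regressive nasality assimilation (vowel nasalisation): /ɛ/ → [ɛ̃] before /ɳ/; /a/ → [ã] before /ɴ/; /ɔ/ → [ɔ̃] before /m/ — a vowel is nasalised by an immediately following nasal consonant.
The vowel /e/ is adjacent to the following nasal /n/, so it acquires [+nasal] and surfaces as [ẽ].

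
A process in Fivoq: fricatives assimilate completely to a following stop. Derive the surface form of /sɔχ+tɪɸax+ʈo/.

[sɔttɪɸaʈʈo]

/χ/ is the segment targeted by the rule; it sits immediately before /t/, so it assimilates completely and surfaces as [t].
At the second juncture, /x/ likewise becomes [ʈ] adjacent to /ʈ/.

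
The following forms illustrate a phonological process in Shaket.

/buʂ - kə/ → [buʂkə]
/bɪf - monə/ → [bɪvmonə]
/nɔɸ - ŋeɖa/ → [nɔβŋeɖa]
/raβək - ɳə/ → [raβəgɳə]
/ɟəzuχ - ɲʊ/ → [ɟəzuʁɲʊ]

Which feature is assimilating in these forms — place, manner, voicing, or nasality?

Comparing underlying and surface forms, /f/ → [v] is the alternation; the neighbouring /m/ is constant.
The change voiceless → voiced matches the voicing of the following /m/, identifying this as voicing assimilation.
The same holds elsewhere in the data: /ɸ/ → [β] before /ŋ/ (voiceless → voiced, matching voiced); /k/ → [g] before /ɳ/ (voiceless → voiced, matching voiced); /χ/ → [ʁ] before /ɲ/ (voiceless → voiced, matching voiced) — only voicing changes, and always toward the following segment.
No alternation appears in [buʂkə]: there the adjacent consonants already agree in voicing (/ʂ/ and /k/ are both voiceless), so this form is consistent with the same rule.

voicing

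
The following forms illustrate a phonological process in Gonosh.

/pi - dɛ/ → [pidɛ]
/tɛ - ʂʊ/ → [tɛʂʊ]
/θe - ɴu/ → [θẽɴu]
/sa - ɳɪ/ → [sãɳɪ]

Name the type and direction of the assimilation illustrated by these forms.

regressive nasality assimilation (vowel nasalisation)

The vowel /e/ surfaces as nasalised [ẽ] next to the following nasal /ɴ/ — it has acquired the [+nasal] feature of its neighbour.
Likewise in the remaining data: /a/ → [ã] before /ɳ/ — each time a vowel is nasalised next to a following nasal.
No change occurs in [pidɛ], [tɛʂʊ] because the vowel at the boundary is adjacent to an oral consonant, not a nasal (/i/ next to /d/; /ɛ/ next to /ʂ/).
Because the conditioning nasal is to the right of the vowel that changes, the process is regressive (anticipatory).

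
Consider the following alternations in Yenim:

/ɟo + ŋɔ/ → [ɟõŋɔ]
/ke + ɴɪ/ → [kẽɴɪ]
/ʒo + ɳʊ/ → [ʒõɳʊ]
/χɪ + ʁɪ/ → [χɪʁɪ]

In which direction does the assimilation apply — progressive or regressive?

regressive

The vowel /o/ surfaces as nasalised [õ] next to the following nasal /ŋ/ — it has acquired the [+nasal] feature of its neighbour.
Likewise in the remaining data: /e/ → [ẽ] before /ɴ/; /o/ → [õ] before /ɳ/ — each time a vowel is nasalised next to a following nasal.
No change occurs in [χɪʁɪ] because the vowel at the boundary is adjacent to an oral consonant, not a nasal (/ɪ/ next to /ʁ/).
Because the conditioning nasal is to the right of the vowel that changes, the process is regressive (anticipatory).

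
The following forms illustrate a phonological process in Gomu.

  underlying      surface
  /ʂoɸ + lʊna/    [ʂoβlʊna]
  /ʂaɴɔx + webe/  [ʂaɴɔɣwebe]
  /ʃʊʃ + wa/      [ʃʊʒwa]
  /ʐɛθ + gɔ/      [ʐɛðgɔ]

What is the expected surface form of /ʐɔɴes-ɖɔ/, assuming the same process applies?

The data show regressive voicing assimilation: /ɸ/ → [β] before /l/; /x/ → [ɣ] before /w/; /ʃ/ → [ʒ] before /w/; /θ/ → [ð] before /g/. In each pair only voicing changes, matching the following consonant, while place and manner stay constant.
/s/ is a voiceless alveolar fricative. The following trigger /ɖ/ is voiced, so /s/ must become voiced as well.
A voiced alveolar fricative is [z], so the surface segment is [z].

[ʐɔɴezɖɔ]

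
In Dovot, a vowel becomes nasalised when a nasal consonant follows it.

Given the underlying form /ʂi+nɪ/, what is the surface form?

/i/ sits next to the nasal /n/ and is therefore nasalised to [ĩ].

[ʂĩnɪ]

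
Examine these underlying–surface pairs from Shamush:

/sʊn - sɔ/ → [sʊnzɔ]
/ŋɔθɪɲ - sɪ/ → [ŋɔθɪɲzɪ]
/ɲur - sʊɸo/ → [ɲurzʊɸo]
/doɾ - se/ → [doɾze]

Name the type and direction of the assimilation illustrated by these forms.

progressive voicing assimilation

The segment that alternates is /s/, which surfaces as [z] when adjacent to /n/.
The change voiceless → voiced matches the voicing of the preceding /n/, identifying this as voicing assimilation.
Place and manner are unchanged, so the assimilation is partial, not total.
Checking the remaining alternations: /s/ → [z] after /ɲ/ (voiceless → voiced, matching voiced); /s/ → [z] after /r/ (voiceless → voiced, matching voiced); /s/ → [z] after /ɾ/ (voiceless → voiced, matching voiced) — only voicing changes, and always toward the preceding segment.
Since the segment that changes follows the conditioning segment, the assimilation is progressive.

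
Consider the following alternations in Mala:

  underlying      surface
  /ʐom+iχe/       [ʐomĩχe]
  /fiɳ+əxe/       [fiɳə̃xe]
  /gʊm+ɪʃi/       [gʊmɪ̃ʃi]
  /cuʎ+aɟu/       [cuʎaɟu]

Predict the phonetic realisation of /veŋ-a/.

The data show progressive nasality assimilation (vowel nasalisation): /i/ → [ĩ] after /m/; /ə/ → [ə̃] after /ɳ/; /ɪ/ → [ɪ̃] after /m/ — a vowel is nasalised by an immediately preceding nasal consonant.
No change occurs in [cuʎaɟu] because the vowel at the boundary is adjacent to an oral consonant, not a nasal (/a/ next to /ʎ/).
/a/ sits next to the nasal /ŋ/ and is therefore nasalised to [ã].

[veŋã]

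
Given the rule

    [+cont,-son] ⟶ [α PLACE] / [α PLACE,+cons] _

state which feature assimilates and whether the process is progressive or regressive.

progressive place assimilation

The shared variable α links the value of the place features (abbreviated [PLACE]) on the target to the same value on the neighbouring segment, so place is the feature that assimilates.
Since the environment is written before the underscore, the trigger precedes the target; the direction is progressive.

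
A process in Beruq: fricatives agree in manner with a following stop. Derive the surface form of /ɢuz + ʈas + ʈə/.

The rule targets /z/ (voiced alveolar fricative), which sits before the trigger /ʈ/ (stop).
Changing only its manner to stop gives [d] — the voiced alveolar stop.
The same rule applies at the second boundary: /s/ → [t] next to /ʈ/.

[ɢudʈatʈə]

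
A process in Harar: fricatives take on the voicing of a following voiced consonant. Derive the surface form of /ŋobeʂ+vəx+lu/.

[ŋobeʐvəɣlu]

The rule targets /ʂ/ (voiceless retroflex fricative), which sits before the trigger /v/ (voiced).
Changing only its voicing to voiced gives [ʐ] — the voiced retroflex fricative.
The same rule applies at the second boundary: /x/ → [ɣ] next to /l/.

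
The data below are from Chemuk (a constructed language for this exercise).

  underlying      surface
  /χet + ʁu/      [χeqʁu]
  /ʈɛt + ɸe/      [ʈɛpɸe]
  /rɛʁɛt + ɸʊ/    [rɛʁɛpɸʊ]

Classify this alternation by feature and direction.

regressive place assimilation

Underlying /t/ is realised as [q] next to /ʁ/; /ʁ/ itself does not change.
The change alveolar → uvular matches the place of the following /ʁ/, identifying this as place assimilation.
Manner and voice are unchanged, so the assimilation is partial, not total.
Checking the remaining alternation: /t/ → [p] before /ɸ/ (alveolar → bilabial, matching bilabial) — only place changes, and always toward the following segment.
The trigger is the following segment, so the direction is regressive (anticipatory).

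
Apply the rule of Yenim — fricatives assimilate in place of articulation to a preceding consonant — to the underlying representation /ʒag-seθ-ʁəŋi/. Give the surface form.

The rule targets /s/ (voiceless alveolar fricative), which sits after the trigger /g/ (velar).
Changing only its place to velar gives [x] — the voiceless velar fricative.
At the second juncture, /ʁ/ likewise becomes [ð] adjacent to /θ/.

[ʒagxeθðəŋi]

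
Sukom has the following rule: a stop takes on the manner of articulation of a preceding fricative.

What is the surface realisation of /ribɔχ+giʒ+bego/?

[ribɔχɣiʒβego]

/g/ is a voiced velar stop. The preceding trigger /χ/ is a fricative, so /g/ must become a fricative as well.
A voiced velar fricative is [ɣ], so the surface segment is [ɣ].
At the second juncture, /b/ likewise becomes [β] adjacent to /ʒ/.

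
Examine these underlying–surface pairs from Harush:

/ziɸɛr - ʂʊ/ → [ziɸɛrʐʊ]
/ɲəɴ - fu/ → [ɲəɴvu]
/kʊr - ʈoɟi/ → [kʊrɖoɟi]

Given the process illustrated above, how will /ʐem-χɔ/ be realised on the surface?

The data show progressive voicing assimilation: /ʂ/ → [ʐ] after /r/; /f/ → [v] after /ɴ/; /ʈ/ → [ɖ] after /r/. In each pair only voicing changes, matching the preceding consonant, while place and manner stay constant.
The rule targets /χ/ (voiceless uvular fricative), which sits after the trigger /m/ (voiced).
The voiced uvular fricative is [ʁ], so /χ/ → [ʁ].

[ʐemʁɔ]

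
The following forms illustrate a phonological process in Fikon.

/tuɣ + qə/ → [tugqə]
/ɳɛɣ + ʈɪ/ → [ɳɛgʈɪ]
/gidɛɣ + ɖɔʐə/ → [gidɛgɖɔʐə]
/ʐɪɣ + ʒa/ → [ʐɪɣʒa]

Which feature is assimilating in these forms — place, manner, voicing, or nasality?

Underlying /ɣ/ is realised as [g] next to /q/; /q/ itself does not change.
/ɣ/ is a fricative while /q/ is a stop; the output [g] is a stop, matching the trigger — so the feature that spreads is manner.
The other alternating forms pattern the same way: /ɣ/ → [g] before /ʈ/ (fricative → stop, matching a stop); /ɣ/ → [g] before /ɖ/ (fricative → stop, matching a stop) — only manner changes, and always toward the following segment.
No alternation appears in [ʐɪɣʒa]: there the adjacent consonants already agree in manner (/ɣ/ and /ʒ/ are both fricatives), so this form is consistent with the same rule.

manner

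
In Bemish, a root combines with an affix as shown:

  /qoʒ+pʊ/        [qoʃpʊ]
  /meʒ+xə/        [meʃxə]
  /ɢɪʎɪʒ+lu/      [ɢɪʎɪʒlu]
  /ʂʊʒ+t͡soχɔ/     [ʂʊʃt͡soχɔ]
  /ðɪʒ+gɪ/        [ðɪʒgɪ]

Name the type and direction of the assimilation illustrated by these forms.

regressive voicing assimilation

The segment that alternates is /ʒ/, which surfaces as [ʃ] when adjacent to /p/.
/ʒ/ is voiced while /p/ is voiceless; the output [ʃ] is voiceless, matching the trigger — so the feature that spreads is voicing.
Place and manner are unchanged, so the assimilation is partial, not total.
The other alternating forms pattern the same way: /ʒ/ → [ʃ] before /x/ (voiced → voiceless, matching voiceless); /ʒ/ → [ʃ] before /t͡s/ (voiced → voiceless, matching voiceless) — only voicing changes, and always toward the following segment.
Nothing changes in [ɢɪʎɪʒlu], [ðɪʒgɪ]: there the adjacent consonants already agree in voicing (/ʒ/ and /l/ are both voiced; /ʒ/ and /g/ are both voiced), so these forms are consistent with the same rule.
The trigger is the following segment, so the direction is regressive (anticipatory).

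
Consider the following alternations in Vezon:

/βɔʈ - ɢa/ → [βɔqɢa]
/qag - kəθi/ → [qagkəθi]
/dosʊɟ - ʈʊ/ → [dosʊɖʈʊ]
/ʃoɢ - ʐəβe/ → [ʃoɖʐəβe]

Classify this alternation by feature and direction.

Comparing underlying and surface forms, /ʈ/ → [q] is the alternation; the neighbouring /ɢ/ is constant.
The change retroflex → uvular matches the place of the following /ɢ/, identifying this as place assimilation.
Manner and voice are unchanged, so the assimilation is partial, not total.
The other alternating forms pattern the same way: /ɟ/ → [ɖ] before /ʈ/ (palatal → retroflex, matching retroflex); /ɢ/ → [ɖ] before /ʐ/ (uvular → retroflex, matching retroflex) — only place changes, and always toward the following segment.
Nothing changes in [qagkəθi]: there the adjacent consonants already agree in place (/g/ and /k/ are both velar), so this form is consistent with the same rule.
Since the segment that changes precedes the conditioning segment, the assimilation is regressive.

regressive place assimilation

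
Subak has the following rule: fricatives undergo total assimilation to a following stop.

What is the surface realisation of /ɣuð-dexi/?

[ɣuddexi]

/ð/ is the segment targeted by the rule; it sits immediately before /d/, so it assimilates completely and surfaces as [d].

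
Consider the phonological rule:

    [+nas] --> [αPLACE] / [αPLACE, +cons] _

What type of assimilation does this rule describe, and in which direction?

progressive place assimilation

The rule copies the place features (abbreviated [PLACE]) from the environment onto the target, so the assimilating feature is place.
Since the environment is written before the underscore, the trigger precedes the target; the direction is progressive.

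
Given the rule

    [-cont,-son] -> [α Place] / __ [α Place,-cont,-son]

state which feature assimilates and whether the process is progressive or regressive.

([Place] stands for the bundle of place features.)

regressive place assimilation

The rule copies the place features (abbreviated [Place]) from the environment onto the target, so the assimilating feature is place.
The conditioning segment sits to the right of the focus bar, meaning the trigger follows the segment that changes — regressive assimilation.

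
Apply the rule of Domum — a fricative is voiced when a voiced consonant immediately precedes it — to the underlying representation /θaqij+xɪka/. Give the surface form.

The rule targets /x/ (voiceless velar fricative), which sits after the trigger /j/ (voiced).
A voiced velar fricative is [ɣ], so the surface segment is [ɣ].

[θaqijɣɪka]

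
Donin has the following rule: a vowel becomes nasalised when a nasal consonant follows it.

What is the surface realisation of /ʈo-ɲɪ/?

[ʈõɲɪ]

/o/ sits next to the nasal /ɲ/ and is therefore nasalised to [õ].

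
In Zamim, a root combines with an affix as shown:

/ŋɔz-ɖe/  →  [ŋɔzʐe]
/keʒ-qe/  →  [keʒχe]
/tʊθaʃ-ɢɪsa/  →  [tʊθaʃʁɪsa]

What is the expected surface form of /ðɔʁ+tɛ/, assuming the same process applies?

The data show progressive manner assimilation: /ɖ/ → [ʐ] after /z/; /q/ → [χ] after /ʒ/; /ɢ/ → [ʁ] after /ʃ/. In each pair only manner changes, matching the preceding consonant, while place and voice stay constant.
/t/ is a voiceless alveolar stop. The preceding trigger /ʁ/ is a fricative, so /t/ must become a fricative as well.
A voiceless alveolar fricative is [s], so the surface segment is [s].

[ðɔʁsɛ]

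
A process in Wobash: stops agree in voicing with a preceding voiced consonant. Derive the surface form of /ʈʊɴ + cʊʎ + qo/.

[ʈʊɴɟʊʎɢo]

/c/ is a voiceless palatal stop. The preceding trigger /ɴ/ is voiced, so /c/ must become voiced as well.
Changing only its voicing to voiced gives [ɟ] — the voiced palatal stop.
The same rule applies at the second boundary: /q/ → [ɢ] next to /ʎ/.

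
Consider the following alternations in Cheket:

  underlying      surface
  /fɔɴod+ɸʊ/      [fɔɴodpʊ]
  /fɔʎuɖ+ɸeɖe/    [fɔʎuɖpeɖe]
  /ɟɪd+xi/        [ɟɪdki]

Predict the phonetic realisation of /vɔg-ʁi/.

[vɔgɢi]

The data show progressive manner assimilation: /ɸ/ → [p] after /d/; /ɸ/ → [p] after /ɖ/; /x/ → [k] after /d/. In each pair only manner changes, matching the preceding consonant, while place and voice stay constant.
/ʁ/ is a voiced uvular fricative. The preceding trigger /g/ is a stop, so /ʁ/ must become a stop as well.
The voiced uvular stop is [ɢ], so /ʁ/ → [ɢ].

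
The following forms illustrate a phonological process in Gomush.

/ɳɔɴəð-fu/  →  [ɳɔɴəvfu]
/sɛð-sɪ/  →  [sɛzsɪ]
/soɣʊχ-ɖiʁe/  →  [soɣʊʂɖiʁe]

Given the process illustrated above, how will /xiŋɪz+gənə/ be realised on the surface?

The data show regressive place assimilation: /ð/ → [v] before /f/; /ð/ → [z] before /s/; /χ/ → [ʂ] before /ɖ/. In each pair only place changes, matching the following consonant, while manner and voice stay constant.
The rule targets /z/ (voiced alveolar fricative), which sits before the trigger /g/ (velar).
Changing only its place to velar gives [ɣ] — the voiced velar fricative.

[xiŋɪɣgənə]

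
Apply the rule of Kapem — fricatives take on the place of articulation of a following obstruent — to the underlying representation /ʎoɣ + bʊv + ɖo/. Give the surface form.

The rule targets /ɣ/ (voiced velar fricative), which sits before the trigger /b/ (bilabial).
The voiced bilabial fricative is [β], so /ɣ/ → [β].
At the second juncture, /v/ likewise becomes [ʐ] adjacent to /ɖ/.

[ʎoβbʊʐɖo]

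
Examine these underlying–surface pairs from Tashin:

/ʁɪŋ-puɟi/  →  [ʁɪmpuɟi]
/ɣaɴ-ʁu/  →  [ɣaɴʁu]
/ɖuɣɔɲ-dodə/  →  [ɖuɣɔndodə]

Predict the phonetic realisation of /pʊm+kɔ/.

[pʊŋkɔ]

The data show regressive place assimilation: /ŋ/ → [m] before /p/; /ɲ/ → [n] before /d/. In each pair only place changes, matching the following consonant, while manner and voice stay constant.
Nothing changes in [ɣaɴʁu]: there the adjacent consonants already agree in place (/ɴ/ and /ʁ/ are both uvular), so this form is consistent with the same rule.
The rule targets /m/ (voiced bilabial nasal), which sits before the trigger /k/ (velar).
Changing only its place to velar gives [ŋ] — the voiced velar nasal.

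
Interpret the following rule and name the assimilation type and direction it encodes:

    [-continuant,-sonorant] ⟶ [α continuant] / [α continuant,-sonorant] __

progressive manner assimilation

The rule copies [continuant] (continuancy) from the environment onto the target stops; since [±continuant] encodes the stop/fricative manner contrast, the assimilating dimension is manner.
Since the environment is written before the underscore, the trigger precedes the target; the direction is progressive.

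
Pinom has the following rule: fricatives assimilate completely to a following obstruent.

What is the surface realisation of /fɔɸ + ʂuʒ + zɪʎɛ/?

/ɸ/ is the segment targeted by the rule; it sits immediately before /ʂ/, so it assimilates completely and surfaces as [ʂ].
At the second juncture, /ʒ/ likewise becomes [z] adjacent to /z/.

[fɔʂʂuzzɪʎɛ]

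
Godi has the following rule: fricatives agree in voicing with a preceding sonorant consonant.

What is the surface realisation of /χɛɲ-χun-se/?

[χɛɲʁunze]

/χ/ is a voiceless uvular fricative. The preceding trigger /ɲ/ is voiced, so /χ/ must become voiced as well.
The voiced uvular fricative is [ʁ], so /χ/ → [ʁ].
The same rule applies at the second boundary: /s/ → [z] next to /n/.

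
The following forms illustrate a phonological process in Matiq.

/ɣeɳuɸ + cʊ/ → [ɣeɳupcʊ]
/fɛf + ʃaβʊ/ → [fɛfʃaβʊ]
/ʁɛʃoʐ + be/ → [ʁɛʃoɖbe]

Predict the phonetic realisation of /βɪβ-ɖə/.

The data show regressive manner assimilation: /ɸ/ → [p] before /c/; /ʐ/ → [ɖ] before /b/. In each pair only manner changes, matching the following consonant, while place and voice stay constant.
No alternation appears in [fɛfʃaβʊ]: there the adjacent consonants already agree in manner (/f/ and /ʃ/ are both fricatives), so this form is consistent with the same rule.
The rule targets /β/ (voiced bilabial fricative), which sits before the trigger /ɖ/ (stop).
Changing only its manner to stop gives [b] — the voiced bilabial stop.

[βɪbɖə]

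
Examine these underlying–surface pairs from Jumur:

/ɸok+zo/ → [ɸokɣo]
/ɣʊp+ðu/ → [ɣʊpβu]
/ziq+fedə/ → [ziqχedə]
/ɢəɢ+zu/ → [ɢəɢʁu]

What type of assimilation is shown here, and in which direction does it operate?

progressive place assimilation

The segment that alternates is /z/, which surfaces as [ɣ] when adjacent to /k/.
The change alveolar → velar matches the place of the preceding /k/, identifying this as place assimilation.
Manner and voice are unchanged, so the assimilation is partial, not total.
The other alternating forms pattern the same way: /ð/ → [β] after /p/ (dental → bilabial, matching bilabial); /f/ → [χ] after /q/ (labiodental → uvular, matching uvular); /z/ → [ʁ] after /ɢ/ (alveolar → uvular, matching uvular) — only place changes, and always toward the preceding segment.
The trigger is the preceding segment, so the direction is progressive (perseverative).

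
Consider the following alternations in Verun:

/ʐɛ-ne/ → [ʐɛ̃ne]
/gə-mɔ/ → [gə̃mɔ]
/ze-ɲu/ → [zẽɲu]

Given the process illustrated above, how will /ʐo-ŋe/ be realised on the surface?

[ʐõŋe]

The data show regressive nasality assimilation (vowel nasalisation): /ɛ/ → [ɛ̃] before /n/; /ə/ → [ə̃] before /m/; /e/ → [ẽ] before /ɲ/ — a vowel is nasalised by an immediately following nasal consonant.
The vowel /o/ is adjacent to the following nasal /ŋ/, so it acquires [+nasal] and surfaces as [õ].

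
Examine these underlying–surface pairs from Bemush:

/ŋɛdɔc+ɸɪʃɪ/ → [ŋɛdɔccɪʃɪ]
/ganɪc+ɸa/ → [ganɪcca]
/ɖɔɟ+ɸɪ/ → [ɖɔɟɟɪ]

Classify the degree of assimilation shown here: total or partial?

The segment that alternates is /ɸ/, which surfaces as [c] when adjacent to /c/.
The output [c] is identical to the trigger /c/ — every feature (place, manner, voicing) has been copied — so this is total assimilation.
The remaining alternation confirms this: /ɸ/ → [ɟ] after /ɟ/ — in each case the output is a copy of the preceding consonant.

total assimilation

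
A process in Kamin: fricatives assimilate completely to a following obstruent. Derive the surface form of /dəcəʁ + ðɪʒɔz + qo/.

/ʁ/ is the segment targeted by the rule; it sits immediately before /ð/, so it assimilates completely and surfaces as [ð].
The same rule applies at the second boundary: /z/ → [q] next to /q/.

[dəcəððɪʒɔqqo]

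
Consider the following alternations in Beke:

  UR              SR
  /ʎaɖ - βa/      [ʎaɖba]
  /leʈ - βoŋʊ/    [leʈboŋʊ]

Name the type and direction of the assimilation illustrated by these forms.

progressive manner assimilation

Underlying /β/ is realised as [b] next to /ɖ/; /ɖ/ itself does not change.
The change fricative → stop matches the manner of the preceding /ɖ/, identifying this as manner assimilation.
Place and voice are unchanged, so the assimilation is partial, not total.
The same holds elsewhere in the data: /β/ → [b] after /ʈ/ (fricative → stop, matching a stop) — only manner changes, and always toward the preceding segment.
Since the segment that changes follows the conditioning segment, the assimilation is progressive.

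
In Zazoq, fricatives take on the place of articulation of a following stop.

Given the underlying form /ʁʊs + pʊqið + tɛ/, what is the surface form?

[ʁʊɸpʊqiztɛ]

The rule targets /s/ (voiceless alveolar fricative), which sits before the trigger /p/ (bilabial).
Changing only its place to bilabial gives [ɸ] — the voiceless bilabial fricative.
The same rule applies at the second boundary: /ð/ → [z] next to /t/.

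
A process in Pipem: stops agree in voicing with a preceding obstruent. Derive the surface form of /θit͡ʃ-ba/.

[θit͡ʃpa]

The rule targets /b/ (voiced bilabial stop), which sits after the trigger /t͡ʃ/ (voiceless).
Changing only its voicing to voiceless gives [p] — the voiceless bilabial stop.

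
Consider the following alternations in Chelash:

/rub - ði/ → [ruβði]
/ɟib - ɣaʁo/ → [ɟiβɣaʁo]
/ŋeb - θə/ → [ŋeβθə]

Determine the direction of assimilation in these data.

regressive

The segment that alternates is /b/, which surfaces as [β] when adjacent to /ð/.
/b/ is a stop while /ð/ is a fricative; the output [β] is a fricative, matching the trigger — so the feature that spreads is manner.
The other alternating forms pattern the same way: /b/ → [β] before /ɣ/ (stop → fricative, matching a fricative); /b/ → [β] before /θ/ (stop → fricative, matching a fricative) — only manner changes, and always toward the following segment.
Since the segment that changes precedes the conditioning segment, the assimilation is regressive.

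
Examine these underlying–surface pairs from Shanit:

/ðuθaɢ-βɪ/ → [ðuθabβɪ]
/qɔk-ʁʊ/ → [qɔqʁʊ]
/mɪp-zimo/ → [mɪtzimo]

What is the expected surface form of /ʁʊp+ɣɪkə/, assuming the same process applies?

[ʁʊkɣɪkə]

The data show regressive place assimilation: /ɢ/ → [b] before /β/; /k/ → [q] before /ʁ/; /p/ → [t] before /z/. In each pair only place changes, matching the following consonant, while manner and voice stay constant.
/p/ is a voiceless bilabial stop. The following trigger /ɣ/ is velar, so /p/ must become velar as well.
A voiceless velar stop is [k], so the surface segment is [k].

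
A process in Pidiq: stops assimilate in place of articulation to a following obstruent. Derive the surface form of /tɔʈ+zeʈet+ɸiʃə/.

[tɔtzeʈepɸiʃə]

The rule targets /ʈ/ (voiceless retroflex stop), which sits before the trigger /z/ (alveolar).
Changing only its place to alveolar gives [t] — the voiceless alveolar stop.
The same rule applies at the second boundary: /t/ → [p] next to /ɸ/.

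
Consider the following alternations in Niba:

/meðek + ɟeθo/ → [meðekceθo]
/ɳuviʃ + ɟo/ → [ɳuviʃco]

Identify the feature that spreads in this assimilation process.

voicing

Underlying /ɟ/ is realised as [c] next to /k/; /k/ itself does not change.
The change voiced → voiceless matches the voicing of the preceding /k/, identifying this as voicing assimilation.
The other alternating form patterns the same way: /ɟ/ → [c] after /ʃ/ (voiced → voiceless, matching voiceless) — only voicing changes, and always toward the preceding segment.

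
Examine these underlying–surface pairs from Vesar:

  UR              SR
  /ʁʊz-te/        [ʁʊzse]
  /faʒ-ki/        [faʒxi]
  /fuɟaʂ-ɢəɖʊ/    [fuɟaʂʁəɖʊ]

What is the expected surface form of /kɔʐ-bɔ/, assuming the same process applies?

[kɔʐβɔ]

The data show progressive manner assimilation: /t/ → [s] after /z/; /k/ → [x] after /ʒ/; /ɢ/ → [ʁ] after /ʂ/. In each pair only manner changes, matching the preceding consonant, while place and voice stay constant.
The rule targets /b/ (voiced bilabial stop), which sits after the trigger /ʐ/ (fricative).
The voiced bilabial fricative is [β], so /b/ → [β].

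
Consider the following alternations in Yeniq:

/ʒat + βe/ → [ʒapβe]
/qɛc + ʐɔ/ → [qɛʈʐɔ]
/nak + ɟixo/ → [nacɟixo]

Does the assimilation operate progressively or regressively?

regressive

Underlying /t/ is realised as [p] next to /β/; /β/ itself does not change.
The change alveolar → bilabial matches the place of the following /β/, identifying this as place assimilation.
The same holds elsewhere in the data: /c/ → [ʈ] before /ʐ/ (palatal → retroflex, matching retroflex); /k/ → [c] before /ɟ/ (velar → palatal, matching palatal) — only place changes, and always toward the following segment.
Since the segment that changes precedes the conditioning segment, the assimilation is regressive.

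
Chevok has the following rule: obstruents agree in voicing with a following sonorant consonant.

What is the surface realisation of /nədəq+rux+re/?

[nədəɢruɣre]

The rule targets /q/ (voiceless uvular stop), which sits before the trigger /r/ (voiced).
A voiced uvular stop is [ɢ], so the surface segment is [ɢ].
The same rule applies at the second boundary: /x/ → [ɣ] next to /r/.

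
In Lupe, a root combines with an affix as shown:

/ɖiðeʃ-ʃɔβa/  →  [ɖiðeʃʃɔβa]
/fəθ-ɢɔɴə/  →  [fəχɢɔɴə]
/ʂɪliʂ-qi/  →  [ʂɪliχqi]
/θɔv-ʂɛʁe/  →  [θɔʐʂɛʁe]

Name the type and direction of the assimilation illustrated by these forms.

regressive place assimilation

The segment that alternates is /θ/, which surfaces as [χ] when adjacent to /ɢ/.
The change dental → uvular matches the place of the following /ɢ/, identifying this as place assimilation.
Manner and voice are unchanged, so the assimilation is partial, not total.
The same holds elsewhere in the data: /ʂ/ → [χ] before /q/ (retroflex → uvular, matching uvular); /v/ → [ʐ] before /ʂ/ (labiodental → retroflex, matching retroflex) — only place changes, and always toward the following segment.
No alternation appears in [ɖiðeʃʃɔβa]: there the adjacent consonants already agree in place (/ʃ/ and /ʃ/ are both postalveolar), so this form is consistent with the same rule.
Since the segment that changes precedes the conditioning segment, the assimilation is regressive.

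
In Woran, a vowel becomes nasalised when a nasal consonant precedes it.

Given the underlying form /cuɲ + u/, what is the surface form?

[cuɲũ]

/u/ sits next to the nasal /ɲ/ and is therefore nasalised to [ũ].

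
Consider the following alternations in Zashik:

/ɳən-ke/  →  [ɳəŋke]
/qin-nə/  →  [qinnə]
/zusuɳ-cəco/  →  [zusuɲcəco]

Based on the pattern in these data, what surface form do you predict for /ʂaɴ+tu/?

[ʂantu]

The data show regressive place assimilation: /n/ → [ŋ] before /k/; /ɳ/ → [ɲ] before /c/. In each pair only place changes, matching the following consonant, while manner and voice stay constant.
No alternation appears in [qinnə]: there the adjacent consonants already agree in place (/n/ and /n/ are both alveolar), so this form is consistent with the same rule.
The rule targets /ɴ/ (voiced uvular nasal), which sits before the trigger /t/ (alveolar).
Changing only its place to alveolar gives [n] — the voiced alveolar nasal.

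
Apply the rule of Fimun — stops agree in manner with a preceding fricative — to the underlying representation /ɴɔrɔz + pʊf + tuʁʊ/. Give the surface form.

The rule targets /p/ (voiceless bilabial stop), which sits after the trigger /z/ (fricative).
A voiceless bilabial fricative is [ɸ], so the surface segment is [ɸ].
At the second juncture, /t/ likewise becomes [s] adjacent to /f/.

[ɴɔrɔzɸʊfsuʁʊ]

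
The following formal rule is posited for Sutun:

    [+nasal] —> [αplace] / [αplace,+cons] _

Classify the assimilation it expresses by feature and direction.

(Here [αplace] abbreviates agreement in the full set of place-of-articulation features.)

The rule copies the place features (abbreviated [place]) from the environment onto the target, so the assimilating feature is place.
The conditioning segment sits to the left of the focus bar, meaning the trigger precedes the segment that changes — progressive assimilation.

progressive place assimilation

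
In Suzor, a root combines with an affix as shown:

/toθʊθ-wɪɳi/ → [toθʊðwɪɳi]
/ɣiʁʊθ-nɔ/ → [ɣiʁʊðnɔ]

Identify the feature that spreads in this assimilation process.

Comparing underlying and surface forms, /θ/ → [ð] is the alternation; the neighbouring /w/ is constant.
/θ/ is voiceless while /w/ is voiced; the output [ð] is voiced, matching the trigger — so the feature that spreads is voicing.
Checking the remaining alternation: /θ/ → [ð] before /n/ (voiceless → voiced, matching voiced) — only voicing changes, and always toward the following segment.

voicing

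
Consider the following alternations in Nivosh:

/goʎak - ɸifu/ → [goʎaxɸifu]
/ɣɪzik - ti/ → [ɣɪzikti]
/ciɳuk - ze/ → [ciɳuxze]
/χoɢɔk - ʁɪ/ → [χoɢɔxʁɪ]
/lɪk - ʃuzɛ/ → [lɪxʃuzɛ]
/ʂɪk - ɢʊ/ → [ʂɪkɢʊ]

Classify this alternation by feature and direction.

Comparing underlying and surface forms, /k/ → [x] is the alternation; the neighbouring /ɸ/ is constant.
The change stop → fricative matches the manner of the following /ɸ/, identifying this as manner assimilation.
Place and voice are unchanged, so the assimilation is partial, not total.
The same holds elsewhere in the data: /k/ → [x] before /z/ (stop → fricative, matching a fricative); /k/ → [x] before /ʁ/ (stop → fricative, matching a fricative); /k/ → [x] before /ʃ/ (stop → fricative, matching a fricative) — only manner changes, and always toward the following segment.
Nothing changes in [ɣɪzikti], [ʂɪkɢʊ]: there the adjacent consonants already agree in manner (/k/ and /t/ are both stops; /k/ and /ɢ/ are both stops), so these forms are consistent with the same rule.
Since the segment that changes precedes the conditioning segment, the assimilation is regressive.

regressive manner assimilation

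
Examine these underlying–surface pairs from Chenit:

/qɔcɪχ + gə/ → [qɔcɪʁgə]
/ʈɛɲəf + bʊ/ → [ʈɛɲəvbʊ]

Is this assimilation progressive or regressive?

Comparing underlying and surface forms, /χ/ → [ʁ] is the alternation; the neighbouring /g/ is constant.
/χ/ is voiceless while /g/ is voiced; the output [ʁ] is voiced, matching the trigger — so the feature that spreads is voicing.
The same holds elsewhere in the data: /f/ → [v] before /b/ (voiceless → voiced, matching voiced) — only voicing changes, and always toward the following segment.
Since the segment that changes precedes the conditioning segment, the assimilation is regressive.

regressive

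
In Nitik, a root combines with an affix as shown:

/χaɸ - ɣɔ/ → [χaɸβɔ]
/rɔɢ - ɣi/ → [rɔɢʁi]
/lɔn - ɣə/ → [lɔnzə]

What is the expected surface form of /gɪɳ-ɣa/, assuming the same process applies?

[gɪɳʐa]

The data show progressive place assimilation: /ɣ/ → [β] after /ɸ/; /ɣ/ → [ʁ] after /ɢ/; /ɣ/ → [z] after /n/. In each pair only place changes, matching the preceding consonant, while manner and voice stay constant.
The rule targets /ɣ/ (voiced velar fricative), which sits after the trigger /ɳ/ (retroflex).
A voiced retroflex fricative is [ʐ], so the surface segment is [ʐ].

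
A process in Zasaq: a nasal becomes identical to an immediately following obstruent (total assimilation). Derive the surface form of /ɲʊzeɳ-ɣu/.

/ɳ/ is the segment targeted by the rule; it sits immediately before /ɣ/, so it assimilates completely and surfaces as [ɣ].

[ɲʊzeɣɣu]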